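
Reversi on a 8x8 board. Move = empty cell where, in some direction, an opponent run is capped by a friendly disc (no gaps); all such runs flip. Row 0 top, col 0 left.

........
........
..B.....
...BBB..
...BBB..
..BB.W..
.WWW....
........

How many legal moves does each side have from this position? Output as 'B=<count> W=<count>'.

-- B to move --
(4,6): no bracket -> illegal
(5,0): no bracket -> illegal
(5,1): no bracket -> illegal
(5,4): no bracket -> illegal
(5,6): no bracket -> illegal
(6,0): no bracket -> illegal
(6,4): no bracket -> illegal
(6,5): flips 1 -> legal
(6,6): flips 1 -> legal
(7,0): flips 1 -> legal
(7,1): flips 1 -> legal
(7,2): flips 1 -> legal
(7,3): flips 1 -> legal
(7,4): flips 1 -> legal
B mobility = 7
-- W to move --
(1,1): flips 3 -> legal
(1,2): no bracket -> illegal
(1,3): no bracket -> illegal
(2,1): no bracket -> illegal
(2,3): flips 3 -> legal
(2,4): no bracket -> illegal
(2,5): flips 5 -> legal
(2,6): flips 3 -> legal
(3,1): no bracket -> illegal
(3,2): no bracket -> illegal
(3,6): no bracket -> illegal
(4,1): flips 1 -> legal
(4,2): flips 1 -> legal
(4,6): no bracket -> illegal
(5,1): no bracket -> illegal
(5,4): no bracket -> illegal
(5,6): no bracket -> illegal
(6,4): no bracket -> illegal
W mobility = 6

Answer: B=7 W=6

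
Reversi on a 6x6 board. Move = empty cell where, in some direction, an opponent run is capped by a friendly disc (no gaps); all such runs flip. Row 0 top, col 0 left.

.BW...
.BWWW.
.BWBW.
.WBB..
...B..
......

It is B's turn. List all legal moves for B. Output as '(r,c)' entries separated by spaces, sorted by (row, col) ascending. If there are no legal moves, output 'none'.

(0,3): flips 3 -> legal
(0,4): no bracket -> illegal
(0,5): flips 1 -> legal
(1,5): flips 4 -> legal
(2,0): no bracket -> illegal
(2,5): flips 1 -> legal
(3,0): flips 1 -> legal
(3,4): no bracket -> illegal
(3,5): no bracket -> illegal
(4,0): no bracket -> illegal
(4,1): flips 1 -> legal
(4,2): no bracket -> illegal

Answer: (0,3) (0,5) (1,5) (2,5) (3,0) (4,1)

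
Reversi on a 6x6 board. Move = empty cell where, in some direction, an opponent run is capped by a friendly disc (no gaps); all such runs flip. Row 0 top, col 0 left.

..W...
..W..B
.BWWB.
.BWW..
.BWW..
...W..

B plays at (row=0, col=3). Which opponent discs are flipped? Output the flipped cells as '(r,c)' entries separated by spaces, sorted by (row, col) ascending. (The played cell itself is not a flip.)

Dir NW: edge -> no flip
Dir N: edge -> no flip
Dir NE: edge -> no flip
Dir W: opp run (0,2), next='.' -> no flip
Dir E: first cell '.' (not opp) -> no flip
Dir SW: opp run (1,2) capped by B -> flip
Dir S: first cell '.' (not opp) -> no flip
Dir SE: first cell '.' (not opp) -> no flip

Answer: (1,2)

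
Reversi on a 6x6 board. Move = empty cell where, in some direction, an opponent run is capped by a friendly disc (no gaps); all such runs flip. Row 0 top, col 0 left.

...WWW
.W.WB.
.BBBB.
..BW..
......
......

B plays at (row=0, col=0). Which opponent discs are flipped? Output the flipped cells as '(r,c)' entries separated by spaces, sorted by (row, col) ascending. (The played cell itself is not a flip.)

Dir NW: edge -> no flip
Dir N: edge -> no flip
Dir NE: edge -> no flip
Dir W: edge -> no flip
Dir E: first cell '.' (not opp) -> no flip
Dir SW: edge -> no flip
Dir S: first cell '.' (not opp) -> no flip
Dir SE: opp run (1,1) capped by B -> flip

Answer: (1,1)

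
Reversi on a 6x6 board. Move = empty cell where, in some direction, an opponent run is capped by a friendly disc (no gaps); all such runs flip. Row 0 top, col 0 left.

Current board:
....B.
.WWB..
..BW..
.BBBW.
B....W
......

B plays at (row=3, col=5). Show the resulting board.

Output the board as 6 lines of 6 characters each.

Place B at (3,5); scan 8 dirs for brackets.
Dir NW: first cell '.' (not opp) -> no flip
Dir N: first cell '.' (not opp) -> no flip
Dir NE: edge -> no flip
Dir W: opp run (3,4) capped by B -> flip
Dir E: edge -> no flip
Dir SW: first cell '.' (not opp) -> no flip
Dir S: opp run (4,5), next='.' -> no flip
Dir SE: edge -> no flip
All flips: (3,4)

Answer: ....B.
.WWB..
..BW..
.BBBBB
B....W
......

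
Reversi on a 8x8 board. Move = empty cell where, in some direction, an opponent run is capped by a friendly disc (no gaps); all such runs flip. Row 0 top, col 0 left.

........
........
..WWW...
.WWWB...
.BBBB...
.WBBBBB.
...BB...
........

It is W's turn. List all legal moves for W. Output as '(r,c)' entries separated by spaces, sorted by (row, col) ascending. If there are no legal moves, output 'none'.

(2,5): no bracket -> illegal
(3,0): no bracket -> illegal
(3,5): flips 1 -> legal
(4,0): no bracket -> illegal
(4,5): flips 1 -> legal
(4,6): no bracket -> illegal
(4,7): no bracket -> illegal
(5,0): flips 1 -> legal
(5,7): flips 5 -> legal
(6,1): no bracket -> illegal
(6,2): flips 2 -> legal
(6,5): flips 2 -> legal
(6,6): flips 2 -> legal
(6,7): no bracket -> illegal
(7,2): no bracket -> illegal
(7,3): flips 3 -> legal
(7,4): flips 4 -> legal
(7,5): flips 3 -> legal

Answer: (3,5) (4,5) (5,0) (5,7) (6,2) (6,5) (6,6) (7,3) (7,4) (7,5)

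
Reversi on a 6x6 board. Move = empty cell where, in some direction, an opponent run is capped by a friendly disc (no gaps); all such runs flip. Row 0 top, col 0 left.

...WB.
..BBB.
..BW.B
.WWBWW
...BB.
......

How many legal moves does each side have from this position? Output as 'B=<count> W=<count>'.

-- B to move --
(0,2): flips 1 -> legal
(2,0): no bracket -> illegal
(2,1): flips 1 -> legal
(2,4): flips 2 -> legal
(3,0): flips 2 -> legal
(4,0): flips 1 -> legal
(4,1): flips 2 -> legal
(4,2): flips 1 -> legal
(4,5): flips 3 -> legal
B mobility = 8
-- W to move --
(0,1): flips 1 -> legal
(0,2): flips 2 -> legal
(0,5): flips 2 -> legal
(1,1): no bracket -> illegal
(1,5): flips 1 -> legal
(2,1): flips 2 -> legal
(2,4): no bracket -> illegal
(4,2): no bracket -> illegal
(4,5): no bracket -> illegal
(5,2): flips 1 -> legal
(5,3): flips 3 -> legal
(5,4): flips 2 -> legal
(5,5): no bracket -> illegal
W mobility = 8

Answer: B=8 W=8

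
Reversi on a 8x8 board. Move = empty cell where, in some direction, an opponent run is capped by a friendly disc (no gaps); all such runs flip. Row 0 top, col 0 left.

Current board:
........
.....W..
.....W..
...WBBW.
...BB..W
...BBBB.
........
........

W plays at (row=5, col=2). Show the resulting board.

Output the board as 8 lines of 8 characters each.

Answer: ........
.....W..
.....W..
...WWBW.
...WB..W
..WBBBB.
........
........

Derivation:
Place W at (5,2); scan 8 dirs for brackets.
Dir NW: first cell '.' (not opp) -> no flip
Dir N: first cell '.' (not opp) -> no flip
Dir NE: opp run (4,3) (3,4) capped by W -> flip
Dir W: first cell '.' (not opp) -> no flip
Dir E: opp run (5,3) (5,4) (5,5) (5,6), next='.' -> no flip
Dir SW: first cell '.' (not opp) -> no flip
Dir S: first cell '.' (not opp) -> no flip
Dir SE: first cell '.' (not opp) -> no flip
All flips: (3,4) (4,3)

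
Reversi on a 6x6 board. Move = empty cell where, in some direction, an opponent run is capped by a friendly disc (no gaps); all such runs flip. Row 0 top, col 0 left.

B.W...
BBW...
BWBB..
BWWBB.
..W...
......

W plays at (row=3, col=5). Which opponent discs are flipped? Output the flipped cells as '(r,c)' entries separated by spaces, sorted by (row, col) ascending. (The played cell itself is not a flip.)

Answer: (3,3) (3,4)

Derivation:
Dir NW: first cell '.' (not opp) -> no flip
Dir N: first cell '.' (not opp) -> no flip
Dir NE: edge -> no flip
Dir W: opp run (3,4) (3,3) capped by W -> flip
Dir E: edge -> no flip
Dir SW: first cell '.' (not opp) -> no flip
Dir S: first cell '.' (not opp) -> no flip
Dir SE: edge -> no flip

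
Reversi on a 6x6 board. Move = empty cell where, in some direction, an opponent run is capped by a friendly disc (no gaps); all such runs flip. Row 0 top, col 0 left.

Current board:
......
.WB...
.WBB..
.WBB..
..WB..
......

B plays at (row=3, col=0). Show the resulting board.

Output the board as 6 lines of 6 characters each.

Place B at (3,0); scan 8 dirs for brackets.
Dir NW: edge -> no flip
Dir N: first cell '.' (not opp) -> no flip
Dir NE: opp run (2,1) capped by B -> flip
Dir W: edge -> no flip
Dir E: opp run (3,1) capped by B -> flip
Dir SW: edge -> no flip
Dir S: first cell '.' (not opp) -> no flip
Dir SE: first cell '.' (not opp) -> no flip
All flips: (2,1) (3,1)

Answer: ......
.WB...
.BBB..
BBBB..
..WB..
......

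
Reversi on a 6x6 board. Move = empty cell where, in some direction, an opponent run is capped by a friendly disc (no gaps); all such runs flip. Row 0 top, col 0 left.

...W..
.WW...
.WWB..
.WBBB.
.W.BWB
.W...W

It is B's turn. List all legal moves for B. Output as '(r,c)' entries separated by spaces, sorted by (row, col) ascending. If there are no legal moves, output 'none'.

(0,0): flips 2 -> legal
(0,1): flips 1 -> legal
(0,2): flips 2 -> legal
(0,4): no bracket -> illegal
(1,0): flips 1 -> legal
(1,3): no bracket -> illegal
(1,4): no bracket -> illegal
(2,0): flips 2 -> legal
(3,0): flips 1 -> legal
(3,5): no bracket -> illegal
(4,0): no bracket -> illegal
(4,2): no bracket -> illegal
(5,0): flips 1 -> legal
(5,2): no bracket -> illegal
(5,3): no bracket -> illegal
(5,4): flips 1 -> legal

Answer: (0,0) (0,1) (0,2) (1,0) (2,0) (3,0) (5,0) (5,4)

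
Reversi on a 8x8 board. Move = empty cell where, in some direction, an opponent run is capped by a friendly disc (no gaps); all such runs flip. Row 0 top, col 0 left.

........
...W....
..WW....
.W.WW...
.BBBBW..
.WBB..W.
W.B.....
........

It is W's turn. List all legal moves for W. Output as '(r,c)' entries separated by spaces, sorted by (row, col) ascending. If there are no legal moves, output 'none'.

Answer: (4,0) (5,4) (5,5) (6,1) (6,3) (6,4) (7,3)

Derivation:
(3,0): no bracket -> illegal
(3,2): no bracket -> illegal
(3,5): no bracket -> illegal
(4,0): flips 4 -> legal
(5,0): no bracket -> illegal
(5,4): flips 3 -> legal
(5,5): flips 1 -> legal
(6,1): flips 2 -> legal
(6,3): flips 2 -> legal
(6,4): flips 2 -> legal
(7,1): no bracket -> illegal
(7,2): no bracket -> illegal
(7,3): flips 1 -> legal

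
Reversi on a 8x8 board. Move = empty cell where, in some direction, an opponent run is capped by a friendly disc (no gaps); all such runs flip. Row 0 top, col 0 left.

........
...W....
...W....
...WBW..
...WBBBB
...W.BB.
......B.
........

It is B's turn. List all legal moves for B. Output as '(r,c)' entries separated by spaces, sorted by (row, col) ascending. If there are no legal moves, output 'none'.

Answer: (1,2) (2,2) (2,4) (2,5) (2,6) (3,2) (3,6) (4,2) (5,2) (6,2)

Derivation:
(0,2): no bracket -> illegal
(0,3): no bracket -> illegal
(0,4): no bracket -> illegal
(1,2): flips 1 -> legal
(1,4): no bracket -> illegal
(2,2): flips 1 -> legal
(2,4): flips 1 -> legal
(2,5): flips 1 -> legal
(2,6): flips 1 -> legal
(3,2): flips 1 -> legal
(3,6): flips 1 -> legal
(4,2): flips 1 -> legal
(5,2): flips 1 -> legal
(5,4): no bracket -> illegal
(6,2): flips 1 -> legal
(6,3): no bracket -> illegal
(6,4): no bracket -> illegal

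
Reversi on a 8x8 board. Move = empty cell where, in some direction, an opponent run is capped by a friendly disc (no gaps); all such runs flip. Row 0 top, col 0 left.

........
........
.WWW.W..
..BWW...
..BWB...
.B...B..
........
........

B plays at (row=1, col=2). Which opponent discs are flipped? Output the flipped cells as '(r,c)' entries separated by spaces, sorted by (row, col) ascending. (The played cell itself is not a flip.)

Answer: (2,2)

Derivation:
Dir NW: first cell '.' (not opp) -> no flip
Dir N: first cell '.' (not opp) -> no flip
Dir NE: first cell '.' (not opp) -> no flip
Dir W: first cell '.' (not opp) -> no flip
Dir E: first cell '.' (not opp) -> no flip
Dir SW: opp run (2,1), next='.' -> no flip
Dir S: opp run (2,2) capped by B -> flip
Dir SE: opp run (2,3) (3,4), next='.' -> no flip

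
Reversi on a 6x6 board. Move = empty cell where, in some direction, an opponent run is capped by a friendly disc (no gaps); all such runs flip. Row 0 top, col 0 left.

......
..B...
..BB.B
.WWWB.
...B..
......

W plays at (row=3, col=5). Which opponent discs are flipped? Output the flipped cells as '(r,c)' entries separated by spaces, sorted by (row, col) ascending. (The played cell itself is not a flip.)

Answer: (3,4)

Derivation:
Dir NW: first cell '.' (not opp) -> no flip
Dir N: opp run (2,5), next='.' -> no flip
Dir NE: edge -> no flip
Dir W: opp run (3,4) capped by W -> flip
Dir E: edge -> no flip
Dir SW: first cell '.' (not opp) -> no flip
Dir S: first cell '.' (not opp) -> no flip
Dir SE: edge -> no flip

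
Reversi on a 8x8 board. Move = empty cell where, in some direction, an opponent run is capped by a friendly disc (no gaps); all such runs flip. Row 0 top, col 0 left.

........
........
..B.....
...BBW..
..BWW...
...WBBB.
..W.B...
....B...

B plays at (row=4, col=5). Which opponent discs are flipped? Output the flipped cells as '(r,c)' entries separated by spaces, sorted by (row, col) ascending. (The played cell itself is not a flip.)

Answer: (4,3) (4,4)

Derivation:
Dir NW: first cell 'B' (not opp) -> no flip
Dir N: opp run (3,5), next='.' -> no flip
Dir NE: first cell '.' (not opp) -> no flip
Dir W: opp run (4,4) (4,3) capped by B -> flip
Dir E: first cell '.' (not opp) -> no flip
Dir SW: first cell 'B' (not opp) -> no flip
Dir S: first cell 'B' (not opp) -> no flip
Dir SE: first cell 'B' (not opp) -> no flip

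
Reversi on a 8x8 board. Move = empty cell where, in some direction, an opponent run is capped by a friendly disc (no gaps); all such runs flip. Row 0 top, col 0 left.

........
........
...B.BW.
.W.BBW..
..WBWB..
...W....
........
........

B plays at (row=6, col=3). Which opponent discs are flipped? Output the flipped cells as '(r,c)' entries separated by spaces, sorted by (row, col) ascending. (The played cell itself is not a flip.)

Answer: (5,3)

Derivation:
Dir NW: first cell '.' (not opp) -> no flip
Dir N: opp run (5,3) capped by B -> flip
Dir NE: first cell '.' (not opp) -> no flip
Dir W: first cell '.' (not opp) -> no flip
Dir E: first cell '.' (not opp) -> no flip
Dir SW: first cell '.' (not opp) -> no flip
Dir S: first cell '.' (not opp) -> no flip
Dir SE: first cell '.' (not opp) -> no flip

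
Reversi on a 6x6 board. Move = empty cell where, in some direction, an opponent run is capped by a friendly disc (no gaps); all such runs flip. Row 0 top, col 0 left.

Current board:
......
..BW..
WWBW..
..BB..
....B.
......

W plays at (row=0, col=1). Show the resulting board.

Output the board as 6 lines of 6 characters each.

Place W at (0,1); scan 8 dirs for brackets.
Dir NW: edge -> no flip
Dir N: edge -> no flip
Dir NE: edge -> no flip
Dir W: first cell '.' (not opp) -> no flip
Dir E: first cell '.' (not opp) -> no flip
Dir SW: first cell '.' (not opp) -> no flip
Dir S: first cell '.' (not opp) -> no flip
Dir SE: opp run (1,2) capped by W -> flip
All flips: (1,2)

Answer: .W....
..WW..
WWBW..
..BB..
....B.
......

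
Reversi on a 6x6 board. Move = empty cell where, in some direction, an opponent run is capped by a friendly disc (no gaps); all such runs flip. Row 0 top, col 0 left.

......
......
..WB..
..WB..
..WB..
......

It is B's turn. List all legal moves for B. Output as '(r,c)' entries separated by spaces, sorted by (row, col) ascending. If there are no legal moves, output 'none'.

Answer: (1,1) (2,1) (3,1) (4,1) (5,1)

Derivation:
(1,1): flips 1 -> legal
(1,2): no bracket -> illegal
(1,3): no bracket -> illegal
(2,1): flips 2 -> legal
(3,1): flips 1 -> legal
(4,1): flips 2 -> legal
(5,1): flips 1 -> legal
(5,2): no bracket -> illegal
(5,3): no bracket -> illegal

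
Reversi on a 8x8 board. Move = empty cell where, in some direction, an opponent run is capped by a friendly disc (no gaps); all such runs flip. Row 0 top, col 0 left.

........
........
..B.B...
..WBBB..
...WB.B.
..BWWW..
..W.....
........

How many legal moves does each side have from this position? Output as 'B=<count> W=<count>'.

-- B to move --
(2,1): no bracket -> illegal
(2,3): no bracket -> illegal
(3,1): flips 1 -> legal
(4,1): no bracket -> illegal
(4,2): flips 2 -> legal
(4,5): no bracket -> illegal
(5,1): no bracket -> illegal
(5,6): flips 3 -> legal
(6,1): no bracket -> illegal
(6,3): flips 2 -> legal
(6,4): flips 2 -> legal
(6,5): no bracket -> illegal
(6,6): flips 1 -> legal
(7,1): flips 2 -> legal
(7,2): flips 1 -> legal
(7,3): no bracket -> illegal
B mobility = 8
-- W to move --
(1,1): flips 3 -> legal
(1,2): flips 1 -> legal
(1,3): no bracket -> illegal
(1,4): flips 3 -> legal
(1,5): no bracket -> illegal
(2,1): no bracket -> illegal
(2,3): flips 1 -> legal
(2,5): flips 1 -> legal
(2,6): flips 2 -> legal
(3,1): no bracket -> illegal
(3,6): flips 3 -> legal
(3,7): flips 1 -> legal
(4,1): no bracket -> illegal
(4,2): flips 1 -> legal
(4,5): flips 1 -> legal
(4,7): no bracket -> illegal
(5,1): flips 1 -> legal
(5,6): no bracket -> illegal
(5,7): no bracket -> illegal
(6,1): flips 1 -> legal
(6,3): no bracket -> illegal
W mobility = 12

Answer: B=8 W=12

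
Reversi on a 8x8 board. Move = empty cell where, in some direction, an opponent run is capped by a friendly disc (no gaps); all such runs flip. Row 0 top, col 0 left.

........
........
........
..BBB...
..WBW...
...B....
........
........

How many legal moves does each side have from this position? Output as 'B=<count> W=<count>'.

-- B to move --
(3,1): flips 1 -> legal
(3,5): flips 1 -> legal
(4,1): flips 1 -> legal
(4,5): flips 1 -> legal
(5,1): flips 1 -> legal
(5,2): flips 1 -> legal
(5,4): flips 1 -> legal
(5,5): flips 1 -> legal
B mobility = 8
-- W to move --
(2,1): no bracket -> illegal
(2,2): flips 2 -> legal
(2,3): no bracket -> illegal
(2,4): flips 2 -> legal
(2,5): no bracket -> illegal
(3,1): no bracket -> illegal
(3,5): no bracket -> illegal
(4,1): no bracket -> illegal
(4,5): no bracket -> illegal
(5,2): no bracket -> illegal
(5,4): no bracket -> illegal
(6,2): flips 1 -> legal
(6,3): no bracket -> illegal
(6,4): flips 1 -> legal
W mobility = 4

Answer: B=8 W=4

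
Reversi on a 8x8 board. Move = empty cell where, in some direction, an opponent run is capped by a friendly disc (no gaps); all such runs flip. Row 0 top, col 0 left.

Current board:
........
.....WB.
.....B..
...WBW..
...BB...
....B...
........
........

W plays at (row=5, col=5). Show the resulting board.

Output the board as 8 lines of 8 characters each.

Place W at (5,5); scan 8 dirs for brackets.
Dir NW: opp run (4,4) capped by W -> flip
Dir N: first cell '.' (not opp) -> no flip
Dir NE: first cell '.' (not opp) -> no flip
Dir W: opp run (5,4), next='.' -> no flip
Dir E: first cell '.' (not opp) -> no flip
Dir SW: first cell '.' (not opp) -> no flip
Dir S: first cell '.' (not opp) -> no flip
Dir SE: first cell '.' (not opp) -> no flip
All flips: (4,4)

Answer: ........
.....WB.
.....B..
...WBW..
...BW...
....BW..
........
........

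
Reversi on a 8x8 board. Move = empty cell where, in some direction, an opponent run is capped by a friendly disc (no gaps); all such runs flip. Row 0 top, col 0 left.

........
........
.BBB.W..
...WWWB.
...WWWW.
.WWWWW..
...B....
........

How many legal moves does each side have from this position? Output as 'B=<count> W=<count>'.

Answer: B=5 W=10

Derivation:
-- B to move --
(1,4): flips 1 -> legal
(1,5): no bracket -> illegal
(1,6): no bracket -> illegal
(2,4): no bracket -> illegal
(2,6): no bracket -> illegal
(3,2): flips 3 -> legal
(3,7): no bracket -> illegal
(4,0): no bracket -> illegal
(4,1): flips 1 -> legal
(4,2): no bracket -> illegal
(4,7): no bracket -> illegal
(5,0): no bracket -> illegal
(5,6): flips 3 -> legal
(5,7): no bracket -> illegal
(6,0): no bracket -> illegal
(6,1): no bracket -> illegal
(6,2): no bracket -> illegal
(6,4): no bracket -> illegal
(6,5): no bracket -> illegal
(6,6): flips 3 -> legal
B mobility = 5
-- W to move --
(1,0): no bracket -> illegal
(1,1): flips 1 -> legal
(1,2): flips 1 -> legal
(1,3): flips 1 -> legal
(1,4): no bracket -> illegal
(2,0): no bracket -> illegal
(2,4): no bracket -> illegal
(2,6): flips 1 -> legal
(2,7): flips 1 -> legal
(3,0): no bracket -> illegal
(3,1): no bracket -> illegal
(3,2): no bracket -> illegal
(3,7): flips 1 -> legal
(4,7): flips 1 -> legal
(6,2): no bracket -> illegal
(6,4): no bracket -> illegal
(7,2): flips 1 -> legal
(7,3): flips 1 -> legal
(7,4): flips 1 -> legal
W mobility = 10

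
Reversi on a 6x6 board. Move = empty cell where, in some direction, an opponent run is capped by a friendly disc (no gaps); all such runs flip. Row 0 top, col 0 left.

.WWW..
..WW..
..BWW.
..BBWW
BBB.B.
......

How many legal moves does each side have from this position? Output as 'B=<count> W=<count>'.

Answer: B=4 W=8

Derivation:
-- B to move --
(0,0): no bracket -> illegal
(0,4): flips 1 -> legal
(1,0): no bracket -> illegal
(1,1): no bracket -> illegal
(1,4): flips 3 -> legal
(1,5): flips 1 -> legal
(2,1): no bracket -> illegal
(2,5): flips 2 -> legal
(4,3): no bracket -> illegal
(4,5): no bracket -> illegal
B mobility = 4
-- W to move --
(1,1): no bracket -> illegal
(2,1): flips 1 -> legal
(3,0): no bracket -> illegal
(3,1): flips 3 -> legal
(4,3): flips 1 -> legal
(4,5): no bracket -> illegal
(5,0): flips 2 -> legal
(5,1): flips 2 -> legal
(5,2): flips 3 -> legal
(5,3): flips 1 -> legal
(5,4): flips 1 -> legal
(5,5): no bracket -> illegal
W mobility = 8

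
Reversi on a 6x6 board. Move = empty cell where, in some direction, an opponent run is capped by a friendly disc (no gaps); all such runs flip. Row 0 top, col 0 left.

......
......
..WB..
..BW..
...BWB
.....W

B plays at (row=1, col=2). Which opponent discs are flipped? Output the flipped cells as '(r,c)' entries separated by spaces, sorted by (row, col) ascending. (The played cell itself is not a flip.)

Answer: (2,2)

Derivation:
Dir NW: first cell '.' (not opp) -> no flip
Dir N: first cell '.' (not opp) -> no flip
Dir NE: first cell '.' (not opp) -> no flip
Dir W: first cell '.' (not opp) -> no flip
Dir E: first cell '.' (not opp) -> no flip
Dir SW: first cell '.' (not opp) -> no flip
Dir S: opp run (2,2) capped by B -> flip
Dir SE: first cell 'B' (not opp) -> no flip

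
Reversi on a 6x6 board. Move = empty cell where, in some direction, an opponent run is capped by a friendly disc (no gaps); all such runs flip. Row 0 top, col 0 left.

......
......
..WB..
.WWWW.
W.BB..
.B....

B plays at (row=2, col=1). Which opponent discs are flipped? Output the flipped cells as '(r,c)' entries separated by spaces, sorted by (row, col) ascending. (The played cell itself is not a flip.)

Dir NW: first cell '.' (not opp) -> no flip
Dir N: first cell '.' (not opp) -> no flip
Dir NE: first cell '.' (not opp) -> no flip
Dir W: first cell '.' (not opp) -> no flip
Dir E: opp run (2,2) capped by B -> flip
Dir SW: first cell '.' (not opp) -> no flip
Dir S: opp run (3,1), next='.' -> no flip
Dir SE: opp run (3,2) capped by B -> flip

Answer: (2,2) (3,2)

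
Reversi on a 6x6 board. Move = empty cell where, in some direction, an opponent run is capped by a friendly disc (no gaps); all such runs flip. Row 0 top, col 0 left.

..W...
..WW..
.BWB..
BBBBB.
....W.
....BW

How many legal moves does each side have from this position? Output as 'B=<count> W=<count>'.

-- B to move --
(0,1): flips 1 -> legal
(0,3): flips 2 -> legal
(0,4): flips 2 -> legal
(1,1): flips 1 -> legal
(1,4): no bracket -> illegal
(2,4): no bracket -> illegal
(3,5): no bracket -> illegal
(4,3): no bracket -> illegal
(4,5): no bracket -> illegal
(5,3): no bracket -> illegal
B mobility = 4
-- W to move --
(1,0): no bracket -> illegal
(1,1): no bracket -> illegal
(1,4): no bracket -> illegal
(2,0): flips 1 -> legal
(2,4): flips 2 -> legal
(2,5): no bracket -> illegal
(3,5): no bracket -> illegal
(4,0): flips 1 -> legal
(4,1): no bracket -> illegal
(4,2): flips 1 -> legal
(4,3): flips 2 -> legal
(4,5): flips 2 -> legal
(5,3): flips 1 -> legal
W mobility = 7

Answer: B=4 W=7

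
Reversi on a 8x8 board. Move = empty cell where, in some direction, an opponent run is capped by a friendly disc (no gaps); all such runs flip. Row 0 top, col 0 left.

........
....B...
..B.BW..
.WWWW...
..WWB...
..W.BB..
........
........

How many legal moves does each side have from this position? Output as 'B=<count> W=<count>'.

Answer: B=7 W=11

Derivation:
-- B to move --
(1,5): no bracket -> illegal
(1,6): no bracket -> illegal
(2,0): no bracket -> illegal
(2,1): flips 2 -> legal
(2,3): no bracket -> illegal
(2,6): flips 1 -> legal
(3,0): no bracket -> illegal
(3,5): no bracket -> illegal
(3,6): flips 1 -> legal
(4,0): flips 1 -> legal
(4,1): flips 2 -> legal
(4,5): no bracket -> illegal
(5,1): flips 2 -> legal
(5,3): no bracket -> illegal
(6,1): no bracket -> illegal
(6,2): flips 3 -> legal
(6,3): no bracket -> illegal
B mobility = 7
-- W to move --
(0,3): flips 1 -> legal
(0,4): flips 2 -> legal
(0,5): no bracket -> illegal
(1,1): flips 1 -> legal
(1,2): flips 1 -> legal
(1,3): flips 1 -> legal
(1,5): flips 1 -> legal
(2,1): no bracket -> illegal
(2,3): flips 1 -> legal
(3,5): no bracket -> illegal
(4,5): flips 1 -> legal
(4,6): no bracket -> illegal
(5,3): no bracket -> illegal
(5,6): no bracket -> illegal
(6,3): no bracket -> illegal
(6,4): flips 2 -> legal
(6,5): flips 1 -> legal
(6,6): flips 2 -> legal
W mobility = 11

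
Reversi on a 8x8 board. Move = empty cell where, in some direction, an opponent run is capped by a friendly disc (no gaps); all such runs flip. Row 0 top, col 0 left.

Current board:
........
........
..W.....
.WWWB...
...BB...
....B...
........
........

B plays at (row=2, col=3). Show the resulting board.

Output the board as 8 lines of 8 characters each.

Place B at (2,3); scan 8 dirs for brackets.
Dir NW: first cell '.' (not opp) -> no flip
Dir N: first cell '.' (not opp) -> no flip
Dir NE: first cell '.' (not opp) -> no flip
Dir W: opp run (2,2), next='.' -> no flip
Dir E: first cell '.' (not opp) -> no flip
Dir SW: opp run (3,2), next='.' -> no flip
Dir S: opp run (3,3) capped by B -> flip
Dir SE: first cell 'B' (not opp) -> no flip
All flips: (3,3)

Answer: ........
........
..WB....
.WWBB...
...BB...
....B...
........
........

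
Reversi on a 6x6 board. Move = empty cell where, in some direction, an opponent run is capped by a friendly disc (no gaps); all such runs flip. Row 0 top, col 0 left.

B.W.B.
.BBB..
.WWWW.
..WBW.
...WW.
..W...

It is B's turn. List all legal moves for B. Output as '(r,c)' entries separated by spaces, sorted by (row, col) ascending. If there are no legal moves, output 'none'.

Answer: (1,5) (3,0) (3,1) (3,5) (4,2) (4,5) (5,3) (5,5)

Derivation:
(0,1): no bracket -> illegal
(0,3): no bracket -> illegal
(1,0): no bracket -> illegal
(1,4): no bracket -> illegal
(1,5): flips 1 -> legal
(2,0): no bracket -> illegal
(2,5): no bracket -> illegal
(3,0): flips 1 -> legal
(3,1): flips 3 -> legal
(3,5): flips 2 -> legal
(4,1): no bracket -> illegal
(4,2): flips 2 -> legal
(4,5): flips 2 -> legal
(5,1): no bracket -> illegal
(5,3): flips 1 -> legal
(5,4): no bracket -> illegal
(5,5): flips 1 -> legal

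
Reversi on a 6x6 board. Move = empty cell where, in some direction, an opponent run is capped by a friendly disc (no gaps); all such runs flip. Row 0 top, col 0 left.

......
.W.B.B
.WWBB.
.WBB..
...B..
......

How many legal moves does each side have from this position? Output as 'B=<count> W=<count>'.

-- B to move --
(0,0): flips 2 -> legal
(0,1): no bracket -> illegal
(0,2): no bracket -> illegal
(1,0): flips 1 -> legal
(1,2): flips 1 -> legal
(2,0): flips 2 -> legal
(3,0): flips 1 -> legal
(4,0): flips 2 -> legal
(4,1): no bracket -> illegal
(4,2): no bracket -> illegal
B mobility = 6
-- W to move --
(0,2): no bracket -> illegal
(0,3): no bracket -> illegal
(0,4): flips 1 -> legal
(0,5): no bracket -> illegal
(1,2): no bracket -> illegal
(1,4): no bracket -> illegal
(2,5): flips 2 -> legal
(3,4): flips 2 -> legal
(3,5): no bracket -> illegal
(4,1): no bracket -> illegal
(4,2): flips 1 -> legal
(4,4): flips 1 -> legal
(5,2): no bracket -> illegal
(5,3): no bracket -> illegal
(5,4): flips 2 -> legal
W mobility = 6

Answer: B=6 W=6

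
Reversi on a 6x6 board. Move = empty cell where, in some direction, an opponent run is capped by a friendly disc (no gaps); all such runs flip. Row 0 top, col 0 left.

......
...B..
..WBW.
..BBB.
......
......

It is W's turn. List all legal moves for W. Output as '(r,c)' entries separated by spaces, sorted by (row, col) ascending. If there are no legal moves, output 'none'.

Answer: (0,2) (0,4) (4,2) (4,4)

Derivation:
(0,2): flips 1 -> legal
(0,3): no bracket -> illegal
(0,4): flips 1 -> legal
(1,2): no bracket -> illegal
(1,4): no bracket -> illegal
(2,1): no bracket -> illegal
(2,5): no bracket -> illegal
(3,1): no bracket -> illegal
(3,5): no bracket -> illegal
(4,1): no bracket -> illegal
(4,2): flips 2 -> legal
(4,3): no bracket -> illegal
(4,4): flips 2 -> legal
(4,5): no bracket -> illegal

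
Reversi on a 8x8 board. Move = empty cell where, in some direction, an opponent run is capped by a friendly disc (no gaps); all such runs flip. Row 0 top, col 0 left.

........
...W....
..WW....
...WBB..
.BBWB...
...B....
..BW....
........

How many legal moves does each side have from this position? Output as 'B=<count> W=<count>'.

-- B to move --
(0,2): no bracket -> illegal
(0,3): flips 4 -> legal
(0,4): no bracket -> illegal
(1,1): flips 2 -> legal
(1,2): flips 1 -> legal
(1,4): no bracket -> illegal
(2,1): no bracket -> illegal
(2,4): flips 1 -> legal
(3,1): no bracket -> illegal
(3,2): flips 1 -> legal
(5,2): flips 1 -> legal
(5,4): no bracket -> illegal
(6,4): flips 1 -> legal
(7,2): no bracket -> illegal
(7,3): flips 1 -> legal
(7,4): no bracket -> illegal
B mobility = 8
-- W to move --
(2,4): no bracket -> illegal
(2,5): flips 1 -> legal
(2,6): no bracket -> illegal
(3,0): no bracket -> illegal
(3,1): no bracket -> illegal
(3,2): no bracket -> illegal
(3,6): flips 2 -> legal
(4,0): flips 2 -> legal
(4,5): flips 2 -> legal
(4,6): no bracket -> illegal
(5,0): no bracket -> illegal
(5,1): flips 1 -> legal
(5,2): no bracket -> illegal
(5,4): no bracket -> illegal
(5,5): flips 1 -> legal
(6,1): flips 1 -> legal
(6,4): no bracket -> illegal
(7,1): no bracket -> illegal
(7,2): no bracket -> illegal
(7,3): no bracket -> illegal
W mobility = 7

Answer: B=8 W=7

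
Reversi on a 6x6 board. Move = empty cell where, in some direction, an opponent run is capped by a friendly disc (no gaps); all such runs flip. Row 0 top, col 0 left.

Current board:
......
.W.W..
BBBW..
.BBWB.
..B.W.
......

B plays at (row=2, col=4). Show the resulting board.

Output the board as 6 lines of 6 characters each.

Place B at (2,4); scan 8 dirs for brackets.
Dir NW: opp run (1,3), next='.' -> no flip
Dir N: first cell '.' (not opp) -> no flip
Dir NE: first cell '.' (not opp) -> no flip
Dir W: opp run (2,3) capped by B -> flip
Dir E: first cell '.' (not opp) -> no flip
Dir SW: opp run (3,3) capped by B -> flip
Dir S: first cell 'B' (not opp) -> no flip
Dir SE: first cell '.' (not opp) -> no flip
All flips: (2,3) (3,3)

Answer: ......
.W.W..
BBBBB.
.BBBB.
..B.W.
......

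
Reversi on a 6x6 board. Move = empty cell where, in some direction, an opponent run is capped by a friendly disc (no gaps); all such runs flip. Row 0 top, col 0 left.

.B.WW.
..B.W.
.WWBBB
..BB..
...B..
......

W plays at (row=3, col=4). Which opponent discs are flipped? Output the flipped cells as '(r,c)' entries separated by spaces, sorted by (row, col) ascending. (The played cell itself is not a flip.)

Dir NW: opp run (2,3) (1,2) (0,1), next=edge -> no flip
Dir N: opp run (2,4) capped by W -> flip
Dir NE: opp run (2,5), next=edge -> no flip
Dir W: opp run (3,3) (3,2), next='.' -> no flip
Dir E: first cell '.' (not opp) -> no flip
Dir SW: opp run (4,3), next='.' -> no flip
Dir S: first cell '.' (not opp) -> no flip
Dir SE: first cell '.' (not opp) -> no flip

Answer: (2,4)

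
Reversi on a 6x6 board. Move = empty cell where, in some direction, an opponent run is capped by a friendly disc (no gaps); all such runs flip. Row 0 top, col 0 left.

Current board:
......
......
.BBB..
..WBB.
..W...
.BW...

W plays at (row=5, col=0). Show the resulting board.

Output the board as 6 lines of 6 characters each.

Place W at (5,0); scan 8 dirs for brackets.
Dir NW: edge -> no flip
Dir N: first cell '.' (not opp) -> no flip
Dir NE: first cell '.' (not opp) -> no flip
Dir W: edge -> no flip
Dir E: opp run (5,1) capped by W -> flip
Dir SW: edge -> no flip
Dir S: edge -> no flip
Dir SE: edge -> no flip
All flips: (5,1)

Answer: ......
......
.BBB..
..WBB.
..W...
WWW...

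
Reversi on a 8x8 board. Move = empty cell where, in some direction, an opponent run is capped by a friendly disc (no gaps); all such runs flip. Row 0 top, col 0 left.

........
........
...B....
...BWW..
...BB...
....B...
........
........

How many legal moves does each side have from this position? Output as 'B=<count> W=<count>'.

-- B to move --
(2,4): flips 1 -> legal
(2,5): flips 1 -> legal
(2,6): flips 1 -> legal
(3,6): flips 2 -> legal
(4,5): flips 1 -> legal
(4,6): no bracket -> illegal
B mobility = 5
-- W to move --
(1,2): flips 1 -> legal
(1,3): no bracket -> illegal
(1,4): no bracket -> illegal
(2,2): no bracket -> illegal
(2,4): no bracket -> illegal
(3,2): flips 1 -> legal
(4,2): no bracket -> illegal
(4,5): no bracket -> illegal
(5,2): flips 1 -> legal
(5,3): flips 1 -> legal
(5,5): no bracket -> illegal
(6,3): no bracket -> illegal
(6,4): flips 2 -> legal
(6,5): no bracket -> illegal
W mobility = 5

Answer: B=5 W=5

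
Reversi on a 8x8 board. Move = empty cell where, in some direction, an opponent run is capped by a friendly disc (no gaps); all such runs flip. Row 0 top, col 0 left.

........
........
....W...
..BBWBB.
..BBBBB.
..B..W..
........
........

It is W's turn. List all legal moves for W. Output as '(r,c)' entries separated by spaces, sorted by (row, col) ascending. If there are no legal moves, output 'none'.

(2,1): no bracket -> illegal
(2,2): flips 2 -> legal
(2,3): no bracket -> illegal
(2,5): flips 2 -> legal
(2,6): no bracket -> illegal
(2,7): no bracket -> illegal
(3,1): flips 2 -> legal
(3,7): flips 3 -> legal
(4,1): no bracket -> illegal
(4,7): no bracket -> illegal
(5,1): flips 2 -> legal
(5,3): no bracket -> illegal
(5,4): flips 1 -> legal
(5,6): flips 1 -> legal
(5,7): flips 2 -> legal
(6,1): flips 2 -> legal
(6,2): no bracket -> illegal
(6,3): no bracket -> illegal

Answer: (2,2) (2,5) (3,1) (3,7) (5,1) (5,4) (5,6) (5,7) (6,1)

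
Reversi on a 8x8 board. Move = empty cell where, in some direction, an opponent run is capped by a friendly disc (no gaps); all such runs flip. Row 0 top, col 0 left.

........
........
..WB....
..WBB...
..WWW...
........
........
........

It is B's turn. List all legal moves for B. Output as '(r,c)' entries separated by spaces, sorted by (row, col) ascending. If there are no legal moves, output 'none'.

(1,1): flips 1 -> legal
(1,2): no bracket -> illegal
(1,3): no bracket -> illegal
(2,1): flips 1 -> legal
(3,1): flips 1 -> legal
(3,5): no bracket -> illegal
(4,1): flips 1 -> legal
(4,5): no bracket -> illegal
(5,1): flips 1 -> legal
(5,2): flips 1 -> legal
(5,3): flips 1 -> legal
(5,4): flips 1 -> legal
(5,5): flips 1 -> legal

Answer: (1,1) (2,1) (3,1) (4,1) (5,1) (5,2) (5,3) (5,4) (5,5)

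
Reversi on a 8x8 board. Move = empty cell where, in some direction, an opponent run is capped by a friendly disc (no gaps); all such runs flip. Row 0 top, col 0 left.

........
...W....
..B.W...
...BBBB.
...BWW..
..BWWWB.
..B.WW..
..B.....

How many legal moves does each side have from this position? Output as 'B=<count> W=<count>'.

-- B to move --
(0,2): flips 2 -> legal
(0,3): no bracket -> illegal
(0,4): flips 1 -> legal
(1,2): no bracket -> illegal
(1,4): flips 1 -> legal
(1,5): flips 1 -> legal
(2,3): no bracket -> illegal
(2,5): no bracket -> illegal
(4,2): no bracket -> illegal
(4,6): flips 2 -> legal
(6,3): flips 3 -> legal
(6,6): flips 2 -> legal
(7,3): no bracket -> illegal
(7,4): flips 4 -> legal
(7,5): flips 3 -> legal
(7,6): flips 2 -> legal
B mobility = 10
-- W to move --
(1,1): flips 2 -> legal
(1,2): no bracket -> illegal
(2,1): no bracket -> illegal
(2,3): flips 3 -> legal
(2,5): flips 1 -> legal
(2,6): flips 1 -> legal
(2,7): flips 1 -> legal
(3,1): flips 1 -> legal
(3,2): flips 1 -> legal
(3,7): no bracket -> illegal
(4,1): no bracket -> illegal
(4,2): flips 2 -> legal
(4,6): flips 1 -> legal
(4,7): flips 1 -> legal
(5,1): flips 1 -> legal
(5,7): flips 1 -> legal
(6,1): no bracket -> illegal
(6,3): no bracket -> illegal
(6,6): no bracket -> illegal
(6,7): flips 1 -> legal
(7,1): flips 1 -> legal
(7,3): no bracket -> illegal
W mobility = 14

Answer: B=10 W=14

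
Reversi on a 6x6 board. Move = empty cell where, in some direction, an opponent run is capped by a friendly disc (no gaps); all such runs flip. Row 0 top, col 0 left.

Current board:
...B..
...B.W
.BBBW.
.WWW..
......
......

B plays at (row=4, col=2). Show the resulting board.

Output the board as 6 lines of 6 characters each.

Place B at (4,2); scan 8 dirs for brackets.
Dir NW: opp run (3,1), next='.' -> no flip
Dir N: opp run (3,2) capped by B -> flip
Dir NE: opp run (3,3) (2,4) (1,5), next=edge -> no flip
Dir W: first cell '.' (not opp) -> no flip
Dir E: first cell '.' (not opp) -> no flip
Dir SW: first cell '.' (not opp) -> no flip
Dir S: first cell '.' (not opp) -> no flip
Dir SE: first cell '.' (not opp) -> no flip
All flips: (3,2)

Answer: ...B..
...B.W
.BBBW.
.WBW..
..B...
......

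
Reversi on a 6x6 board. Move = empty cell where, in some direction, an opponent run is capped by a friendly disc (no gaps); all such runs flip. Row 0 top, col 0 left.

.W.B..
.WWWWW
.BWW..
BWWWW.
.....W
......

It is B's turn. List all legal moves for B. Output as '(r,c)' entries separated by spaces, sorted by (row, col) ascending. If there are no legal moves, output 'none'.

(0,0): no bracket -> illegal
(0,2): no bracket -> illegal
(0,4): no bracket -> illegal
(0,5): no bracket -> illegal
(1,0): no bracket -> illegal
(2,0): no bracket -> illegal
(2,4): flips 2 -> legal
(2,5): flips 1 -> legal
(3,5): flips 4 -> legal
(4,0): no bracket -> illegal
(4,1): flips 1 -> legal
(4,2): no bracket -> illegal
(4,3): flips 4 -> legal
(4,4): no bracket -> illegal
(5,4): no bracket -> illegal
(5,5): no bracket -> illegal

Answer: (2,4) (2,5) (3,5) (4,1) (4,3)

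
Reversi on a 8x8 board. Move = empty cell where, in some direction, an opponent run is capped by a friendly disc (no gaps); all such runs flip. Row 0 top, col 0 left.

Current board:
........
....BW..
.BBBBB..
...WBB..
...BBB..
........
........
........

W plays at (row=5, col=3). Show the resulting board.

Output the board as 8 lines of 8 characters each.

Place W at (5,3); scan 8 dirs for brackets.
Dir NW: first cell '.' (not opp) -> no flip
Dir N: opp run (4,3) capped by W -> flip
Dir NE: opp run (4,4) (3,5), next='.' -> no flip
Dir W: first cell '.' (not opp) -> no flip
Dir E: first cell '.' (not opp) -> no flip
Dir SW: first cell '.' (not opp) -> no flip
Dir S: first cell '.' (not opp) -> no flip
Dir SE: first cell '.' (not opp) -> no flip
All flips: (4,3)

Answer: ........
....BW..
.BBBBB..
...WBB..
...WBB..
...W....
........
........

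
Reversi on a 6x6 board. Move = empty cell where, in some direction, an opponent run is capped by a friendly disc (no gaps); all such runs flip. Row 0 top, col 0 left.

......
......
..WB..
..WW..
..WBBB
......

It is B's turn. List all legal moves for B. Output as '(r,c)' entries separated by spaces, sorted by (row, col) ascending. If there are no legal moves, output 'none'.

Answer: (1,1) (2,1) (4,1)

Derivation:
(1,1): flips 2 -> legal
(1,2): no bracket -> illegal
(1,3): no bracket -> illegal
(2,1): flips 2 -> legal
(2,4): no bracket -> illegal
(3,1): no bracket -> illegal
(3,4): no bracket -> illegal
(4,1): flips 2 -> legal
(5,1): no bracket -> illegal
(5,2): no bracket -> illegal
(5,3): no bracket -> illegal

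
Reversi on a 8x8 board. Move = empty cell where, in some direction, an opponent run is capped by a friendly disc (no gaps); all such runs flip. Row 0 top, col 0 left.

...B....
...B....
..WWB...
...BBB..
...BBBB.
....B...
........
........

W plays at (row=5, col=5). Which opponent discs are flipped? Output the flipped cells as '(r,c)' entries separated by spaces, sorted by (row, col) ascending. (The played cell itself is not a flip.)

Dir NW: opp run (4,4) (3,3) capped by W -> flip
Dir N: opp run (4,5) (3,5), next='.' -> no flip
Dir NE: opp run (4,6), next='.' -> no flip
Dir W: opp run (5,4), next='.' -> no flip
Dir E: first cell '.' (not opp) -> no flip
Dir SW: first cell '.' (not opp) -> no flip
Dir S: first cell '.' (not opp) -> no flip
Dir SE: first cell '.' (not opp) -> no flip

Answer: (3,3) (4,4)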